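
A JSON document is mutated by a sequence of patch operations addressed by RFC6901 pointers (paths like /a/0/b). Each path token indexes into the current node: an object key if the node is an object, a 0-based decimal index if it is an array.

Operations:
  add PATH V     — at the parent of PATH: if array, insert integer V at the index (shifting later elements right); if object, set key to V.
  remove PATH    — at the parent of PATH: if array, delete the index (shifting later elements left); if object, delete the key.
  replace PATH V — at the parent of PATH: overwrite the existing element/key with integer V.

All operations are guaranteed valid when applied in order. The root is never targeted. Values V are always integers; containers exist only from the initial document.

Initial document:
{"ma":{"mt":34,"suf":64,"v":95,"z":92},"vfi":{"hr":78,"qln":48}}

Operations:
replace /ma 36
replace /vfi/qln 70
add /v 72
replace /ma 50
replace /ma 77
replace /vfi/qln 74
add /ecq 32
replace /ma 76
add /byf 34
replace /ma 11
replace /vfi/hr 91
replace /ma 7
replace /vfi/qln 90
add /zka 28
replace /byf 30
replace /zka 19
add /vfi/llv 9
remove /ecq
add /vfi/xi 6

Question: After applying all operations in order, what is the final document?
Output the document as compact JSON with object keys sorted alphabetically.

After op 1 (replace /ma 36): {"ma":36,"vfi":{"hr":78,"qln":48}}
After op 2 (replace /vfi/qln 70): {"ma":36,"vfi":{"hr":78,"qln":70}}
After op 3 (add /v 72): {"ma":36,"v":72,"vfi":{"hr":78,"qln":70}}
After op 4 (replace /ma 50): {"ma":50,"v":72,"vfi":{"hr":78,"qln":70}}
After op 5 (replace /ma 77): {"ma":77,"v":72,"vfi":{"hr":78,"qln":70}}
After op 6 (replace /vfi/qln 74): {"ma":77,"v":72,"vfi":{"hr":78,"qln":74}}
After op 7 (add /ecq 32): {"ecq":32,"ma":77,"v":72,"vfi":{"hr":78,"qln":74}}
After op 8 (replace /ma 76): {"ecq":32,"ma":76,"v":72,"vfi":{"hr":78,"qln":74}}
After op 9 (add /byf 34): {"byf":34,"ecq":32,"ma":76,"v":72,"vfi":{"hr":78,"qln":74}}
After op 10 (replace /ma 11): {"byf":34,"ecq":32,"ma":11,"v":72,"vfi":{"hr":78,"qln":74}}
After op 11 (replace /vfi/hr 91): {"byf":34,"ecq":32,"ma":11,"v":72,"vfi":{"hr":91,"qln":74}}
After op 12 (replace /ma 7): {"byf":34,"ecq":32,"ma":7,"v":72,"vfi":{"hr":91,"qln":74}}
After op 13 (replace /vfi/qln 90): {"byf":34,"ecq":32,"ma":7,"v":72,"vfi":{"hr":91,"qln":90}}
After op 14 (add /zka 28): {"byf":34,"ecq":32,"ma":7,"v":72,"vfi":{"hr":91,"qln":90},"zka":28}
After op 15 (replace /byf 30): {"byf":30,"ecq":32,"ma":7,"v":72,"vfi":{"hr":91,"qln":90},"zka":28}
After op 16 (replace /zka 19): {"byf":30,"ecq":32,"ma":7,"v":72,"vfi":{"hr":91,"qln":90},"zka":19}
After op 17 (add /vfi/llv 9): {"byf":30,"ecq":32,"ma":7,"v":72,"vfi":{"hr":91,"llv":9,"qln":90},"zka":19}
After op 18 (remove /ecq): {"byf":30,"ma":7,"v":72,"vfi":{"hr":91,"llv":9,"qln":90},"zka":19}
After op 19 (add /vfi/xi 6): {"byf":30,"ma":7,"v":72,"vfi":{"hr":91,"llv":9,"qln":90,"xi":6},"zka":19}

Answer: {"byf":30,"ma":7,"v":72,"vfi":{"hr":91,"llv":9,"qln":90,"xi":6},"zka":19}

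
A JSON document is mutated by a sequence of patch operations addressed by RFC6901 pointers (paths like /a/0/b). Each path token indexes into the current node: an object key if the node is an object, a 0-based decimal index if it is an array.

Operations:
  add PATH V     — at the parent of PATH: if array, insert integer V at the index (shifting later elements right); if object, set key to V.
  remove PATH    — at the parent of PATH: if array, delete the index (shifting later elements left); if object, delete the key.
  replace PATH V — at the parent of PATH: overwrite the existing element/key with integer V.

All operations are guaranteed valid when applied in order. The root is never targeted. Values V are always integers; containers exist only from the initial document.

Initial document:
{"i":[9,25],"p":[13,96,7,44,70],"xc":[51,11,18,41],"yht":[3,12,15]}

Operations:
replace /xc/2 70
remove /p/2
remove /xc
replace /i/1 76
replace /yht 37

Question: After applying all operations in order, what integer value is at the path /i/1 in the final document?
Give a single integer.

Answer: 76

Derivation:
After op 1 (replace /xc/2 70): {"i":[9,25],"p":[13,96,7,44,70],"xc":[51,11,70,41],"yht":[3,12,15]}
After op 2 (remove /p/2): {"i":[9,25],"p":[13,96,44,70],"xc":[51,11,70,41],"yht":[3,12,15]}
After op 3 (remove /xc): {"i":[9,25],"p":[13,96,44,70],"yht":[3,12,15]}
After op 4 (replace /i/1 76): {"i":[9,76],"p":[13,96,44,70],"yht":[3,12,15]}
After op 5 (replace /yht 37): {"i":[9,76],"p":[13,96,44,70],"yht":37}
Value at /i/1: 76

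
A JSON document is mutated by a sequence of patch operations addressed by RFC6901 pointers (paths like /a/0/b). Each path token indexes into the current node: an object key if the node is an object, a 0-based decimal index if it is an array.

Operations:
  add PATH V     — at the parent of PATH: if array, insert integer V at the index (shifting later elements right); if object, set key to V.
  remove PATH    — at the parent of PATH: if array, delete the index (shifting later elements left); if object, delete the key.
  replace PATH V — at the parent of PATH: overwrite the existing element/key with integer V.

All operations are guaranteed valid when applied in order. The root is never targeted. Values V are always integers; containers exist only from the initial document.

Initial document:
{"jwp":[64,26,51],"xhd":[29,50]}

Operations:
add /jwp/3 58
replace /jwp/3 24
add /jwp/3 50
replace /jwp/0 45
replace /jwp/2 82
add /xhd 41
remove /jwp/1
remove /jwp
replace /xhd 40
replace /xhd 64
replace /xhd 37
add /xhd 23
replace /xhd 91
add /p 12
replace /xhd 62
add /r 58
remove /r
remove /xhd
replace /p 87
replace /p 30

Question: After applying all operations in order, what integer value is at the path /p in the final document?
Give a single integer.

Answer: 30

Derivation:
After op 1 (add /jwp/3 58): {"jwp":[64,26,51,58],"xhd":[29,50]}
After op 2 (replace /jwp/3 24): {"jwp":[64,26,51,24],"xhd":[29,50]}
After op 3 (add /jwp/3 50): {"jwp":[64,26,51,50,24],"xhd":[29,50]}
After op 4 (replace /jwp/0 45): {"jwp":[45,26,51,50,24],"xhd":[29,50]}
After op 5 (replace /jwp/2 82): {"jwp":[45,26,82,50,24],"xhd":[29,50]}
After op 6 (add /xhd 41): {"jwp":[45,26,82,50,24],"xhd":41}
After op 7 (remove /jwp/1): {"jwp":[45,82,50,24],"xhd":41}
After op 8 (remove /jwp): {"xhd":41}
After op 9 (replace /xhd 40): {"xhd":40}
After op 10 (replace /xhd 64): {"xhd":64}
After op 11 (replace /xhd 37): {"xhd":37}
After op 12 (add /xhd 23): {"xhd":23}
After op 13 (replace /xhd 91): {"xhd":91}
After op 14 (add /p 12): {"p":12,"xhd":91}
After op 15 (replace /xhd 62): {"p":12,"xhd":62}
After op 16 (add /r 58): {"p":12,"r":58,"xhd":62}
After op 17 (remove /r): {"p":12,"xhd":62}
After op 18 (remove /xhd): {"p":12}
After op 19 (replace /p 87): {"p":87}
After op 20 (replace /p 30): {"p":30}
Value at /p: 30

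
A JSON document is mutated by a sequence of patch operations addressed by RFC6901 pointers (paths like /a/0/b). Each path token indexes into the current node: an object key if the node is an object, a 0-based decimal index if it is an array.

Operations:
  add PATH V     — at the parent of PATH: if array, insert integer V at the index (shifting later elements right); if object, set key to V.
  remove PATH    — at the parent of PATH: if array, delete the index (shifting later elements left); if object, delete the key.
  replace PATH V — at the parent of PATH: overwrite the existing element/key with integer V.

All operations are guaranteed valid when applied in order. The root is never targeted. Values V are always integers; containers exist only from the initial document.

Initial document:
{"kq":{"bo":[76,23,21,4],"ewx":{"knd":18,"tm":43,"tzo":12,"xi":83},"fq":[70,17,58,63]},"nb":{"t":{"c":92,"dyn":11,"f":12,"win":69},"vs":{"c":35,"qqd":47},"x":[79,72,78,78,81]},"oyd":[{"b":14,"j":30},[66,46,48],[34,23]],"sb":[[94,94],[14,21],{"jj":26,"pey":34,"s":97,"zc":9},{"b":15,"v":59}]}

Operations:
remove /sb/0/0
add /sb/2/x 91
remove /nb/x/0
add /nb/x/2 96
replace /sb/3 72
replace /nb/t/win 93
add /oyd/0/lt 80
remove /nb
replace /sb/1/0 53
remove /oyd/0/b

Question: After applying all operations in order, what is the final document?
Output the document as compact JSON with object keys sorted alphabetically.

After op 1 (remove /sb/0/0): {"kq":{"bo":[76,23,21,4],"ewx":{"knd":18,"tm":43,"tzo":12,"xi":83},"fq":[70,17,58,63]},"nb":{"t":{"c":92,"dyn":11,"f":12,"win":69},"vs":{"c":35,"qqd":47},"x":[79,72,78,78,81]},"oyd":[{"b":14,"j":30},[66,46,48],[34,23]],"sb":[[94],[14,21],{"jj":26,"pey":34,"s":97,"zc":9},{"b":15,"v":59}]}
After op 2 (add /sb/2/x 91): {"kq":{"bo":[76,23,21,4],"ewx":{"knd":18,"tm":43,"tzo":12,"xi":83},"fq":[70,17,58,63]},"nb":{"t":{"c":92,"dyn":11,"f":12,"win":69},"vs":{"c":35,"qqd":47},"x":[79,72,78,78,81]},"oyd":[{"b":14,"j":30},[66,46,48],[34,23]],"sb":[[94],[14,21],{"jj":26,"pey":34,"s":97,"x":91,"zc":9},{"b":15,"v":59}]}
After op 3 (remove /nb/x/0): {"kq":{"bo":[76,23,21,4],"ewx":{"knd":18,"tm":43,"tzo":12,"xi":83},"fq":[70,17,58,63]},"nb":{"t":{"c":92,"dyn":11,"f":12,"win":69},"vs":{"c":35,"qqd":47},"x":[72,78,78,81]},"oyd":[{"b":14,"j":30},[66,46,48],[34,23]],"sb":[[94],[14,21],{"jj":26,"pey":34,"s":97,"x":91,"zc":9},{"b":15,"v":59}]}
After op 4 (add /nb/x/2 96): {"kq":{"bo":[76,23,21,4],"ewx":{"knd":18,"tm":43,"tzo":12,"xi":83},"fq":[70,17,58,63]},"nb":{"t":{"c":92,"dyn":11,"f":12,"win":69},"vs":{"c":35,"qqd":47},"x":[72,78,96,78,81]},"oyd":[{"b":14,"j":30},[66,46,48],[34,23]],"sb":[[94],[14,21],{"jj":26,"pey":34,"s":97,"x":91,"zc":9},{"b":15,"v":59}]}
After op 5 (replace /sb/3 72): {"kq":{"bo":[76,23,21,4],"ewx":{"knd":18,"tm":43,"tzo":12,"xi":83},"fq":[70,17,58,63]},"nb":{"t":{"c":92,"dyn":11,"f":12,"win":69},"vs":{"c":35,"qqd":47},"x":[72,78,96,78,81]},"oyd":[{"b":14,"j":30},[66,46,48],[34,23]],"sb":[[94],[14,21],{"jj":26,"pey":34,"s":97,"x":91,"zc":9},72]}
After op 6 (replace /nb/t/win 93): {"kq":{"bo":[76,23,21,4],"ewx":{"knd":18,"tm":43,"tzo":12,"xi":83},"fq":[70,17,58,63]},"nb":{"t":{"c":92,"dyn":11,"f":12,"win":93},"vs":{"c":35,"qqd":47},"x":[72,78,96,78,81]},"oyd":[{"b":14,"j":30},[66,46,48],[34,23]],"sb":[[94],[14,21],{"jj":26,"pey":34,"s":97,"x":91,"zc":9},72]}
After op 7 (add /oyd/0/lt 80): {"kq":{"bo":[76,23,21,4],"ewx":{"knd":18,"tm":43,"tzo":12,"xi":83},"fq":[70,17,58,63]},"nb":{"t":{"c":92,"dyn":11,"f":12,"win":93},"vs":{"c":35,"qqd":47},"x":[72,78,96,78,81]},"oyd":[{"b":14,"j":30,"lt":80},[66,46,48],[34,23]],"sb":[[94],[14,21],{"jj":26,"pey":34,"s":97,"x":91,"zc":9},72]}
After op 8 (remove /nb): {"kq":{"bo":[76,23,21,4],"ewx":{"knd":18,"tm":43,"tzo":12,"xi":83},"fq":[70,17,58,63]},"oyd":[{"b":14,"j":30,"lt":80},[66,46,48],[34,23]],"sb":[[94],[14,21],{"jj":26,"pey":34,"s":97,"x":91,"zc":9},72]}
After op 9 (replace /sb/1/0 53): {"kq":{"bo":[76,23,21,4],"ewx":{"knd":18,"tm":43,"tzo":12,"xi":83},"fq":[70,17,58,63]},"oyd":[{"b":14,"j":30,"lt":80},[66,46,48],[34,23]],"sb":[[94],[53,21],{"jj":26,"pey":34,"s":97,"x":91,"zc":9},72]}
After op 10 (remove /oyd/0/b): {"kq":{"bo":[76,23,21,4],"ewx":{"knd":18,"tm":43,"tzo":12,"xi":83},"fq":[70,17,58,63]},"oyd":[{"j":30,"lt":80},[66,46,48],[34,23]],"sb":[[94],[53,21],{"jj":26,"pey":34,"s":97,"x":91,"zc":9},72]}

Answer: {"kq":{"bo":[76,23,21,4],"ewx":{"knd":18,"tm":43,"tzo":12,"xi":83},"fq":[70,17,58,63]},"oyd":[{"j":30,"lt":80},[66,46,48],[34,23]],"sb":[[94],[53,21],{"jj":26,"pey":34,"s":97,"x":91,"zc":9},72]}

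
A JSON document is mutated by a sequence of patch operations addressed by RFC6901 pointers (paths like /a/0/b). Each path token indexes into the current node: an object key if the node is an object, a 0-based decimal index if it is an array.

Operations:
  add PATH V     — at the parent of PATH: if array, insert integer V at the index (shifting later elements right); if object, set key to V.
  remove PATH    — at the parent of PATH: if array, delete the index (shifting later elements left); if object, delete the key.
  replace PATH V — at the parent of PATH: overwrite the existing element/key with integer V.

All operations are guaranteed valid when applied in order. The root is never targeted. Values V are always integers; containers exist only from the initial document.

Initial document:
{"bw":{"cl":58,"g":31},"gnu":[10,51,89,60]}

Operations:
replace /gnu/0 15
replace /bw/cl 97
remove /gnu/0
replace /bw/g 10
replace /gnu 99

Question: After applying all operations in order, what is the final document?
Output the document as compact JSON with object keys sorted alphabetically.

After op 1 (replace /gnu/0 15): {"bw":{"cl":58,"g":31},"gnu":[15,51,89,60]}
After op 2 (replace /bw/cl 97): {"bw":{"cl":97,"g":31},"gnu":[15,51,89,60]}
After op 3 (remove /gnu/0): {"bw":{"cl":97,"g":31},"gnu":[51,89,60]}
After op 4 (replace /bw/g 10): {"bw":{"cl":97,"g":10},"gnu":[51,89,60]}
After op 5 (replace /gnu 99): {"bw":{"cl":97,"g":10},"gnu":99}

Answer: {"bw":{"cl":97,"g":10},"gnu":99}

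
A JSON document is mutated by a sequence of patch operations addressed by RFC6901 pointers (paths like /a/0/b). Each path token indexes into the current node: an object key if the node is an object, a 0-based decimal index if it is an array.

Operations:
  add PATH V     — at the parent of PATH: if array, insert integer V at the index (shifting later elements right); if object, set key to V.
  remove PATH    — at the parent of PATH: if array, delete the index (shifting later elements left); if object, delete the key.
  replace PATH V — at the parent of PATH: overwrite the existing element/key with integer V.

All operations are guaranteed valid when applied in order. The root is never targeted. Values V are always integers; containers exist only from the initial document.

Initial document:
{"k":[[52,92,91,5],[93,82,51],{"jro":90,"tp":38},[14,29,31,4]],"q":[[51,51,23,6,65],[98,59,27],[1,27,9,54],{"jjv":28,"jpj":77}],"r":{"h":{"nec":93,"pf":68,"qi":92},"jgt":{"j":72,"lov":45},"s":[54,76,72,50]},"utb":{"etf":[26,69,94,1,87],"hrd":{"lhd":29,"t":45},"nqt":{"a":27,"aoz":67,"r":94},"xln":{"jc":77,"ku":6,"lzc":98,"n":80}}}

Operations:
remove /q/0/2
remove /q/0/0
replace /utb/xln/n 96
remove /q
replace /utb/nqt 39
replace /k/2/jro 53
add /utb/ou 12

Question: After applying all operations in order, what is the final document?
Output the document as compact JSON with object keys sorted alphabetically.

After op 1 (remove /q/0/2): {"k":[[52,92,91,5],[93,82,51],{"jro":90,"tp":38},[14,29,31,4]],"q":[[51,51,6,65],[98,59,27],[1,27,9,54],{"jjv":28,"jpj":77}],"r":{"h":{"nec":93,"pf":68,"qi":92},"jgt":{"j":72,"lov":45},"s":[54,76,72,50]},"utb":{"etf":[26,69,94,1,87],"hrd":{"lhd":29,"t":45},"nqt":{"a":27,"aoz":67,"r":94},"xln":{"jc":77,"ku":6,"lzc":98,"n":80}}}
After op 2 (remove /q/0/0): {"k":[[52,92,91,5],[93,82,51],{"jro":90,"tp":38},[14,29,31,4]],"q":[[51,6,65],[98,59,27],[1,27,9,54],{"jjv":28,"jpj":77}],"r":{"h":{"nec":93,"pf":68,"qi":92},"jgt":{"j":72,"lov":45},"s":[54,76,72,50]},"utb":{"etf":[26,69,94,1,87],"hrd":{"lhd":29,"t":45},"nqt":{"a":27,"aoz":67,"r":94},"xln":{"jc":77,"ku":6,"lzc":98,"n":80}}}
After op 3 (replace /utb/xln/n 96): {"k":[[52,92,91,5],[93,82,51],{"jro":90,"tp":38},[14,29,31,4]],"q":[[51,6,65],[98,59,27],[1,27,9,54],{"jjv":28,"jpj":77}],"r":{"h":{"nec":93,"pf":68,"qi":92},"jgt":{"j":72,"lov":45},"s":[54,76,72,50]},"utb":{"etf":[26,69,94,1,87],"hrd":{"lhd":29,"t":45},"nqt":{"a":27,"aoz":67,"r":94},"xln":{"jc":77,"ku":6,"lzc":98,"n":96}}}
After op 4 (remove /q): {"k":[[52,92,91,5],[93,82,51],{"jro":90,"tp":38},[14,29,31,4]],"r":{"h":{"nec":93,"pf":68,"qi":92},"jgt":{"j":72,"lov":45},"s":[54,76,72,50]},"utb":{"etf":[26,69,94,1,87],"hrd":{"lhd":29,"t":45},"nqt":{"a":27,"aoz":67,"r":94},"xln":{"jc":77,"ku":6,"lzc":98,"n":96}}}
After op 5 (replace /utb/nqt 39): {"k":[[52,92,91,5],[93,82,51],{"jro":90,"tp":38},[14,29,31,4]],"r":{"h":{"nec":93,"pf":68,"qi":92},"jgt":{"j":72,"lov":45},"s":[54,76,72,50]},"utb":{"etf":[26,69,94,1,87],"hrd":{"lhd":29,"t":45},"nqt":39,"xln":{"jc":77,"ku":6,"lzc":98,"n":96}}}
After op 6 (replace /k/2/jro 53): {"k":[[52,92,91,5],[93,82,51],{"jro":53,"tp":38},[14,29,31,4]],"r":{"h":{"nec":93,"pf":68,"qi":92},"jgt":{"j":72,"lov":45},"s":[54,76,72,50]},"utb":{"etf":[26,69,94,1,87],"hrd":{"lhd":29,"t":45},"nqt":39,"xln":{"jc":77,"ku":6,"lzc":98,"n":96}}}
After op 7 (add /utb/ou 12): {"k":[[52,92,91,5],[93,82,51],{"jro":53,"tp":38},[14,29,31,4]],"r":{"h":{"nec":93,"pf":68,"qi":92},"jgt":{"j":72,"lov":45},"s":[54,76,72,50]},"utb":{"etf":[26,69,94,1,87],"hrd":{"lhd":29,"t":45},"nqt":39,"ou":12,"xln":{"jc":77,"ku":6,"lzc":98,"n":96}}}

Answer: {"k":[[52,92,91,5],[93,82,51],{"jro":53,"tp":38},[14,29,31,4]],"r":{"h":{"nec":93,"pf":68,"qi":92},"jgt":{"j":72,"lov":45},"s":[54,76,72,50]},"utb":{"etf":[26,69,94,1,87],"hrd":{"lhd":29,"t":45},"nqt":39,"ou":12,"xln":{"jc":77,"ku":6,"lzc":98,"n":96}}}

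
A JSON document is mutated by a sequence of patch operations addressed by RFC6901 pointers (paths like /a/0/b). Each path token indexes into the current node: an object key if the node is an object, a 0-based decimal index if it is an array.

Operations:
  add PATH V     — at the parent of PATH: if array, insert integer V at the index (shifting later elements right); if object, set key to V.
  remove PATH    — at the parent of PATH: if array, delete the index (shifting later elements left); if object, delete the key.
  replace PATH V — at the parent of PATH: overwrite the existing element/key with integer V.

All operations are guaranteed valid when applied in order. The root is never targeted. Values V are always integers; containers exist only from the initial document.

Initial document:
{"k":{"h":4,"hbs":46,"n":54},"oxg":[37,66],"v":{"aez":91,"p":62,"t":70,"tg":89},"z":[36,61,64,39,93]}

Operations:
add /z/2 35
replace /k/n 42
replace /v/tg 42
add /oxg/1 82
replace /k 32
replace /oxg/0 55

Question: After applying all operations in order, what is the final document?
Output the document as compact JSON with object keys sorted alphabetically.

Answer: {"k":32,"oxg":[55,82,66],"v":{"aez":91,"p":62,"t":70,"tg":42},"z":[36,61,35,64,39,93]}

Derivation:
After op 1 (add /z/2 35): {"k":{"h":4,"hbs":46,"n":54},"oxg":[37,66],"v":{"aez":91,"p":62,"t":70,"tg":89},"z":[36,61,35,64,39,93]}
After op 2 (replace /k/n 42): {"k":{"h":4,"hbs":46,"n":42},"oxg":[37,66],"v":{"aez":91,"p":62,"t":70,"tg":89},"z":[36,61,35,64,39,93]}
After op 3 (replace /v/tg 42): {"k":{"h":4,"hbs":46,"n":42},"oxg":[37,66],"v":{"aez":91,"p":62,"t":70,"tg":42},"z":[36,61,35,64,39,93]}
After op 4 (add /oxg/1 82): {"k":{"h":4,"hbs":46,"n":42},"oxg":[37,82,66],"v":{"aez":91,"p":62,"t":70,"tg":42},"z":[36,61,35,64,39,93]}
After op 5 (replace /k 32): {"k":32,"oxg":[37,82,66],"v":{"aez":91,"p":62,"t":70,"tg":42},"z":[36,61,35,64,39,93]}
After op 6 (replace /oxg/0 55): {"k":32,"oxg":[55,82,66],"v":{"aez":91,"p":62,"t":70,"tg":42},"z":[36,61,35,64,39,93]}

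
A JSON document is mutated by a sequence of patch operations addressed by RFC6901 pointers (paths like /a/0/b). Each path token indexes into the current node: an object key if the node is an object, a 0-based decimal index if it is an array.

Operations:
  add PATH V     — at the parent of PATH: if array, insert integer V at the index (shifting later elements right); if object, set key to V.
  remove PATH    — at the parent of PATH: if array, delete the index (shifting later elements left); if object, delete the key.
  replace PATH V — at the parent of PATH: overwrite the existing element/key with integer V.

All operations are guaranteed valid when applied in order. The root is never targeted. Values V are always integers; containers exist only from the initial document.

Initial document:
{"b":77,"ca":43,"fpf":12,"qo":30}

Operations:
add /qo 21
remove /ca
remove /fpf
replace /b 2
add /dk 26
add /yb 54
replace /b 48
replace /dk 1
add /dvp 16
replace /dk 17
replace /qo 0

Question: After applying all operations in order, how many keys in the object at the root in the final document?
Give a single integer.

After op 1 (add /qo 21): {"b":77,"ca":43,"fpf":12,"qo":21}
After op 2 (remove /ca): {"b":77,"fpf":12,"qo":21}
After op 3 (remove /fpf): {"b":77,"qo":21}
After op 4 (replace /b 2): {"b":2,"qo":21}
After op 5 (add /dk 26): {"b":2,"dk":26,"qo":21}
After op 6 (add /yb 54): {"b":2,"dk":26,"qo":21,"yb":54}
After op 7 (replace /b 48): {"b":48,"dk":26,"qo":21,"yb":54}
After op 8 (replace /dk 1): {"b":48,"dk":1,"qo":21,"yb":54}
After op 9 (add /dvp 16): {"b":48,"dk":1,"dvp":16,"qo":21,"yb":54}
After op 10 (replace /dk 17): {"b":48,"dk":17,"dvp":16,"qo":21,"yb":54}
After op 11 (replace /qo 0): {"b":48,"dk":17,"dvp":16,"qo":0,"yb":54}
Size at the root: 5

Answer: 5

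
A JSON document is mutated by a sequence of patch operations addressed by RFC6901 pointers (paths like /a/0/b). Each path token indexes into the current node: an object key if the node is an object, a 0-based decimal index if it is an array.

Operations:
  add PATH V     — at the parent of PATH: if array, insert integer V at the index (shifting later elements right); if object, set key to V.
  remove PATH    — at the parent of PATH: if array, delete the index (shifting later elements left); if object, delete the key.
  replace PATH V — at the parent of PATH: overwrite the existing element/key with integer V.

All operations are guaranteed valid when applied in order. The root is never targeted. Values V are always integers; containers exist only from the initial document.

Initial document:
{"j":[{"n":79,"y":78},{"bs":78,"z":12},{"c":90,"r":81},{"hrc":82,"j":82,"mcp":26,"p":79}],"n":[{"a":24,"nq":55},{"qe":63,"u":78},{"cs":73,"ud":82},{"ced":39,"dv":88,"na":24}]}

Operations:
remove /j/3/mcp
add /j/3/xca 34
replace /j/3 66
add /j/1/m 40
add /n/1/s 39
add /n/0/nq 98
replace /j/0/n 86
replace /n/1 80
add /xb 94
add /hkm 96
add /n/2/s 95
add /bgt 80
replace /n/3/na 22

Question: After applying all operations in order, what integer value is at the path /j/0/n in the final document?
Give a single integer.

Answer: 86

Derivation:
After op 1 (remove /j/3/mcp): {"j":[{"n":79,"y":78},{"bs":78,"z":12},{"c":90,"r":81},{"hrc":82,"j":82,"p":79}],"n":[{"a":24,"nq":55},{"qe":63,"u":78},{"cs":73,"ud":82},{"ced":39,"dv":88,"na":24}]}
After op 2 (add /j/3/xca 34): {"j":[{"n":79,"y":78},{"bs":78,"z":12},{"c":90,"r":81},{"hrc":82,"j":82,"p":79,"xca":34}],"n":[{"a":24,"nq":55},{"qe":63,"u":78},{"cs":73,"ud":82},{"ced":39,"dv":88,"na":24}]}
After op 3 (replace /j/3 66): {"j":[{"n":79,"y":78},{"bs":78,"z":12},{"c":90,"r":81},66],"n":[{"a":24,"nq":55},{"qe":63,"u":78},{"cs":73,"ud":82},{"ced":39,"dv":88,"na":24}]}
After op 4 (add /j/1/m 40): {"j":[{"n":79,"y":78},{"bs":78,"m":40,"z":12},{"c":90,"r":81},66],"n":[{"a":24,"nq":55},{"qe":63,"u":78},{"cs":73,"ud":82},{"ced":39,"dv":88,"na":24}]}
After op 5 (add /n/1/s 39): {"j":[{"n":79,"y":78},{"bs":78,"m":40,"z":12},{"c":90,"r":81},66],"n":[{"a":24,"nq":55},{"qe":63,"s":39,"u":78},{"cs":73,"ud":82},{"ced":39,"dv":88,"na":24}]}
After op 6 (add /n/0/nq 98): {"j":[{"n":79,"y":78},{"bs":78,"m":40,"z":12},{"c":90,"r":81},66],"n":[{"a":24,"nq":98},{"qe":63,"s":39,"u":78},{"cs":73,"ud":82},{"ced":39,"dv":88,"na":24}]}
After op 7 (replace /j/0/n 86): {"j":[{"n":86,"y":78},{"bs":78,"m":40,"z":12},{"c":90,"r":81},66],"n":[{"a":24,"nq":98},{"qe":63,"s":39,"u":78},{"cs":73,"ud":82},{"ced":39,"dv":88,"na":24}]}
After op 8 (replace /n/1 80): {"j":[{"n":86,"y":78},{"bs":78,"m":40,"z":12},{"c":90,"r":81},66],"n":[{"a":24,"nq":98},80,{"cs":73,"ud":82},{"ced":39,"dv":88,"na":24}]}
After op 9 (add /xb 94): {"j":[{"n":86,"y":78},{"bs":78,"m":40,"z":12},{"c":90,"r":81},66],"n":[{"a":24,"nq":98},80,{"cs":73,"ud":82},{"ced":39,"dv":88,"na":24}],"xb":94}
After op 10 (add /hkm 96): {"hkm":96,"j":[{"n":86,"y":78},{"bs":78,"m":40,"z":12},{"c":90,"r":81},66],"n":[{"a":24,"nq":98},80,{"cs":73,"ud":82},{"ced":39,"dv":88,"na":24}],"xb":94}
After op 11 (add /n/2/s 95): {"hkm":96,"j":[{"n":86,"y":78},{"bs":78,"m":40,"z":12},{"c":90,"r":81},66],"n":[{"a":24,"nq":98},80,{"cs":73,"s":95,"ud":82},{"ced":39,"dv":88,"na":24}],"xb":94}
After op 12 (add /bgt 80): {"bgt":80,"hkm":96,"j":[{"n":86,"y":78},{"bs":78,"m":40,"z":12},{"c":90,"r":81},66],"n":[{"a":24,"nq":98},80,{"cs":73,"s":95,"ud":82},{"ced":39,"dv":88,"na":24}],"xb":94}
After op 13 (replace /n/3/na 22): {"bgt":80,"hkm":96,"j":[{"n":86,"y":78},{"bs":78,"m":40,"z":12},{"c":90,"r":81},66],"n":[{"a":24,"nq":98},80,{"cs":73,"s":95,"ud":82},{"ced":39,"dv":88,"na":22}],"xb":94}
Value at /j/0/n: 86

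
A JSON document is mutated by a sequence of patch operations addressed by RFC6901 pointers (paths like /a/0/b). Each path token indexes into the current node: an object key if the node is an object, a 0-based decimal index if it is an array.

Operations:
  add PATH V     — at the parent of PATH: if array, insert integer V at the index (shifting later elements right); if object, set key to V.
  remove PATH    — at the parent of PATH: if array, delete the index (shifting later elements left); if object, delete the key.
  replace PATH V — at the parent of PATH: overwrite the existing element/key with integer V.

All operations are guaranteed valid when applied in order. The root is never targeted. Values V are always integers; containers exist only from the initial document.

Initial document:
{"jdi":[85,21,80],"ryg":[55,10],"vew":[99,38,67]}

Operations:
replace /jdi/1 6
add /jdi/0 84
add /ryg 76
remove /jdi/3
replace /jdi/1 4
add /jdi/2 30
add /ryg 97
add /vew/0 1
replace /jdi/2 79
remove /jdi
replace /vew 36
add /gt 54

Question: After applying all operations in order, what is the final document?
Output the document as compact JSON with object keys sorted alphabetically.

After op 1 (replace /jdi/1 6): {"jdi":[85,6,80],"ryg":[55,10],"vew":[99,38,67]}
After op 2 (add /jdi/0 84): {"jdi":[84,85,6,80],"ryg":[55,10],"vew":[99,38,67]}
After op 3 (add /ryg 76): {"jdi":[84,85,6,80],"ryg":76,"vew":[99,38,67]}
After op 4 (remove /jdi/3): {"jdi":[84,85,6],"ryg":76,"vew":[99,38,67]}
After op 5 (replace /jdi/1 4): {"jdi":[84,4,6],"ryg":76,"vew":[99,38,67]}
After op 6 (add /jdi/2 30): {"jdi":[84,4,30,6],"ryg":76,"vew":[99,38,67]}
After op 7 (add /ryg 97): {"jdi":[84,4,30,6],"ryg":97,"vew":[99,38,67]}
After op 8 (add /vew/0 1): {"jdi":[84,4,30,6],"ryg":97,"vew":[1,99,38,67]}
After op 9 (replace /jdi/2 79): {"jdi":[84,4,79,6],"ryg":97,"vew":[1,99,38,67]}
After op 10 (remove /jdi): {"ryg":97,"vew":[1,99,38,67]}
After op 11 (replace /vew 36): {"ryg":97,"vew":36}
After op 12 (add /gt 54): {"gt":54,"ryg":97,"vew":36}

Answer: {"gt":54,"ryg":97,"vew":36}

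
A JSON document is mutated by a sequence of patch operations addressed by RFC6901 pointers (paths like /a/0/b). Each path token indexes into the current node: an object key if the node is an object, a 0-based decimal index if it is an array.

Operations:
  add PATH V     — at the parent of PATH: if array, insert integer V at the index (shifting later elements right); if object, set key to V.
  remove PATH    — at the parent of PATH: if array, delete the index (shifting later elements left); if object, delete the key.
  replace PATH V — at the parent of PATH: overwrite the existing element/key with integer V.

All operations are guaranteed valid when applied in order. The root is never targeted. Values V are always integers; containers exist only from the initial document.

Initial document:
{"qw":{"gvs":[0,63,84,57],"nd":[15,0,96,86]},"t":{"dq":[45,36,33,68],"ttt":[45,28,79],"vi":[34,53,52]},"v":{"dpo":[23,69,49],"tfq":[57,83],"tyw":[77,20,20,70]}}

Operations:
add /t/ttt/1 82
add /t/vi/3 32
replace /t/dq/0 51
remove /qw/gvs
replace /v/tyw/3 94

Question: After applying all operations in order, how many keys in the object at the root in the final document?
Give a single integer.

After op 1 (add /t/ttt/1 82): {"qw":{"gvs":[0,63,84,57],"nd":[15,0,96,86]},"t":{"dq":[45,36,33,68],"ttt":[45,82,28,79],"vi":[34,53,52]},"v":{"dpo":[23,69,49],"tfq":[57,83],"tyw":[77,20,20,70]}}
After op 2 (add /t/vi/3 32): {"qw":{"gvs":[0,63,84,57],"nd":[15,0,96,86]},"t":{"dq":[45,36,33,68],"ttt":[45,82,28,79],"vi":[34,53,52,32]},"v":{"dpo":[23,69,49],"tfq":[57,83],"tyw":[77,20,20,70]}}
After op 3 (replace /t/dq/0 51): {"qw":{"gvs":[0,63,84,57],"nd":[15,0,96,86]},"t":{"dq":[51,36,33,68],"ttt":[45,82,28,79],"vi":[34,53,52,32]},"v":{"dpo":[23,69,49],"tfq":[57,83],"tyw":[77,20,20,70]}}
After op 4 (remove /qw/gvs): {"qw":{"nd":[15,0,96,86]},"t":{"dq":[51,36,33,68],"ttt":[45,82,28,79],"vi":[34,53,52,32]},"v":{"dpo":[23,69,49],"tfq":[57,83],"tyw":[77,20,20,70]}}
After op 5 (replace /v/tyw/3 94): {"qw":{"nd":[15,0,96,86]},"t":{"dq":[51,36,33,68],"ttt":[45,82,28,79],"vi":[34,53,52,32]},"v":{"dpo":[23,69,49],"tfq":[57,83],"tyw":[77,20,20,94]}}
Size at the root: 3

Answer: 3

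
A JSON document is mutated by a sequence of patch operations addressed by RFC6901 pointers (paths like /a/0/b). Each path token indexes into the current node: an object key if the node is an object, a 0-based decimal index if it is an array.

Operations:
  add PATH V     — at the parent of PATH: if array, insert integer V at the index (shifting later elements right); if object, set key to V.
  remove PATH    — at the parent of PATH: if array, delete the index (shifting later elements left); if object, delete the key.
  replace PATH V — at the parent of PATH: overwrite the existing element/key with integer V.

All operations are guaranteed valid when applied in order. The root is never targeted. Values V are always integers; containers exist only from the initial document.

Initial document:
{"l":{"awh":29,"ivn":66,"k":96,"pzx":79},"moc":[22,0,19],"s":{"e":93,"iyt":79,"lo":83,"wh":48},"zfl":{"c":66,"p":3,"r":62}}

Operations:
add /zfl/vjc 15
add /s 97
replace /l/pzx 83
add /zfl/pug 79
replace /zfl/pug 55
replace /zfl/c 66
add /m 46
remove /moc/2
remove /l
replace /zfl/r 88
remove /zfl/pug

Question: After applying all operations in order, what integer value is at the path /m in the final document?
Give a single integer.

After op 1 (add /zfl/vjc 15): {"l":{"awh":29,"ivn":66,"k":96,"pzx":79},"moc":[22,0,19],"s":{"e":93,"iyt":79,"lo":83,"wh":48},"zfl":{"c":66,"p":3,"r":62,"vjc":15}}
After op 2 (add /s 97): {"l":{"awh":29,"ivn":66,"k":96,"pzx":79},"moc":[22,0,19],"s":97,"zfl":{"c":66,"p":3,"r":62,"vjc":15}}
After op 3 (replace /l/pzx 83): {"l":{"awh":29,"ivn":66,"k":96,"pzx":83},"moc":[22,0,19],"s":97,"zfl":{"c":66,"p":3,"r":62,"vjc":15}}
After op 4 (add /zfl/pug 79): {"l":{"awh":29,"ivn":66,"k":96,"pzx":83},"moc":[22,0,19],"s":97,"zfl":{"c":66,"p":3,"pug":79,"r":62,"vjc":15}}
After op 5 (replace /zfl/pug 55): {"l":{"awh":29,"ivn":66,"k":96,"pzx":83},"moc":[22,0,19],"s":97,"zfl":{"c":66,"p":3,"pug":55,"r":62,"vjc":15}}
After op 6 (replace /zfl/c 66): {"l":{"awh":29,"ivn":66,"k":96,"pzx":83},"moc":[22,0,19],"s":97,"zfl":{"c":66,"p":3,"pug":55,"r":62,"vjc":15}}
After op 7 (add /m 46): {"l":{"awh":29,"ivn":66,"k":96,"pzx":83},"m":46,"moc":[22,0,19],"s":97,"zfl":{"c":66,"p":3,"pug":55,"r":62,"vjc":15}}
After op 8 (remove /moc/2): {"l":{"awh":29,"ivn":66,"k":96,"pzx":83},"m":46,"moc":[22,0],"s":97,"zfl":{"c":66,"p":3,"pug":55,"r":62,"vjc":15}}
After op 9 (remove /l): {"m":46,"moc":[22,0],"s":97,"zfl":{"c":66,"p":3,"pug":55,"r":62,"vjc":15}}
After op 10 (replace /zfl/r 88): {"m":46,"moc":[22,0],"s":97,"zfl":{"c":66,"p":3,"pug":55,"r":88,"vjc":15}}
After op 11 (remove /zfl/pug): {"m":46,"moc":[22,0],"s":97,"zfl":{"c":66,"p":3,"r":88,"vjc":15}}
Value at /m: 46

Answer: 46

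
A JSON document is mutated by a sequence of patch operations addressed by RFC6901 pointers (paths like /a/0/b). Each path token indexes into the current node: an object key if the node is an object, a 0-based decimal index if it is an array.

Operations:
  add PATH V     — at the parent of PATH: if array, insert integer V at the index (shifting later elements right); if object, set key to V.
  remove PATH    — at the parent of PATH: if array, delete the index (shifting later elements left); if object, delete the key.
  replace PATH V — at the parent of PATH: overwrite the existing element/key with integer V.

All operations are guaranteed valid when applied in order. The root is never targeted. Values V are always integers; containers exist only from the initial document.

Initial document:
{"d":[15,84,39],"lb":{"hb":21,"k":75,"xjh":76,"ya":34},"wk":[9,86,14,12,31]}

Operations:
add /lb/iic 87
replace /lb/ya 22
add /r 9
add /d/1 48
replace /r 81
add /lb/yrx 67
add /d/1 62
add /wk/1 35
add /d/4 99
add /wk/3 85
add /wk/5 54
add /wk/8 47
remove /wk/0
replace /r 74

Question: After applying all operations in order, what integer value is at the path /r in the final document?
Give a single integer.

Answer: 74

Derivation:
After op 1 (add /lb/iic 87): {"d":[15,84,39],"lb":{"hb":21,"iic":87,"k":75,"xjh":76,"ya":34},"wk":[9,86,14,12,31]}
After op 2 (replace /lb/ya 22): {"d":[15,84,39],"lb":{"hb":21,"iic":87,"k":75,"xjh":76,"ya":22},"wk":[9,86,14,12,31]}
After op 3 (add /r 9): {"d":[15,84,39],"lb":{"hb":21,"iic":87,"k":75,"xjh":76,"ya":22},"r":9,"wk":[9,86,14,12,31]}
After op 4 (add /d/1 48): {"d":[15,48,84,39],"lb":{"hb":21,"iic":87,"k":75,"xjh":76,"ya":22},"r":9,"wk":[9,86,14,12,31]}
After op 5 (replace /r 81): {"d":[15,48,84,39],"lb":{"hb":21,"iic":87,"k":75,"xjh":76,"ya":22},"r":81,"wk":[9,86,14,12,31]}
After op 6 (add /lb/yrx 67): {"d":[15,48,84,39],"lb":{"hb":21,"iic":87,"k":75,"xjh":76,"ya":22,"yrx":67},"r":81,"wk":[9,86,14,12,31]}
After op 7 (add /d/1 62): {"d":[15,62,48,84,39],"lb":{"hb":21,"iic":87,"k":75,"xjh":76,"ya":22,"yrx":67},"r":81,"wk":[9,86,14,12,31]}
After op 8 (add /wk/1 35): {"d":[15,62,48,84,39],"lb":{"hb":21,"iic":87,"k":75,"xjh":76,"ya":22,"yrx":67},"r":81,"wk":[9,35,86,14,12,31]}
After op 9 (add /d/4 99): {"d":[15,62,48,84,99,39],"lb":{"hb":21,"iic":87,"k":75,"xjh":76,"ya":22,"yrx":67},"r":81,"wk":[9,35,86,14,12,31]}
After op 10 (add /wk/3 85): {"d":[15,62,48,84,99,39],"lb":{"hb":21,"iic":87,"k":75,"xjh":76,"ya":22,"yrx":67},"r":81,"wk":[9,35,86,85,14,12,31]}
After op 11 (add /wk/5 54): {"d":[15,62,48,84,99,39],"lb":{"hb":21,"iic":87,"k":75,"xjh":76,"ya":22,"yrx":67},"r":81,"wk":[9,35,86,85,14,54,12,31]}
After op 12 (add /wk/8 47): {"d":[15,62,48,84,99,39],"lb":{"hb":21,"iic":87,"k":75,"xjh":76,"ya":22,"yrx":67},"r":81,"wk":[9,35,86,85,14,54,12,31,47]}
After op 13 (remove /wk/0): {"d":[15,62,48,84,99,39],"lb":{"hb":21,"iic":87,"k":75,"xjh":76,"ya":22,"yrx":67},"r":81,"wk":[35,86,85,14,54,12,31,47]}
After op 14 (replace /r 74): {"d":[15,62,48,84,99,39],"lb":{"hb":21,"iic":87,"k":75,"xjh":76,"ya":22,"yrx":67},"r":74,"wk":[35,86,85,14,54,12,31,47]}
Value at /r: 74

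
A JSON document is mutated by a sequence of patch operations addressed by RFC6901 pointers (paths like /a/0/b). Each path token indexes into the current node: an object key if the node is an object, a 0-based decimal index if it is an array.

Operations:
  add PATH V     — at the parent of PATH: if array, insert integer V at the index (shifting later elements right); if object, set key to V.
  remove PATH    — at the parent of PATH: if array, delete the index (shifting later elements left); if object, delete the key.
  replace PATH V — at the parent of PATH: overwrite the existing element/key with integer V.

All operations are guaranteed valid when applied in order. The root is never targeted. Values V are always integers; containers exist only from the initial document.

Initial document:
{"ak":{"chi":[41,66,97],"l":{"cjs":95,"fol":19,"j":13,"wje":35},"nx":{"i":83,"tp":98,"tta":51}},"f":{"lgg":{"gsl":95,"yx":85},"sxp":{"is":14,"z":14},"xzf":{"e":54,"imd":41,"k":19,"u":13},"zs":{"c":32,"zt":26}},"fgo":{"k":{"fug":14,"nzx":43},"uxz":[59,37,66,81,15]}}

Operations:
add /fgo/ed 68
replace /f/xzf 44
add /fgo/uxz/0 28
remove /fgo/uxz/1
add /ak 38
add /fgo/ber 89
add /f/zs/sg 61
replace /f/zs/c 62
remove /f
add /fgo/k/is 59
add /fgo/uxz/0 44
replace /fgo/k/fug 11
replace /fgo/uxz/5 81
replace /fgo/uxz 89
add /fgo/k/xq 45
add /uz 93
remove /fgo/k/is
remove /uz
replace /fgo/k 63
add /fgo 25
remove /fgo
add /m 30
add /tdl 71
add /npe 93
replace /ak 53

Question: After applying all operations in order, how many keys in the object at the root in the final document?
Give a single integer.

Answer: 4

Derivation:
After op 1 (add /fgo/ed 68): {"ak":{"chi":[41,66,97],"l":{"cjs":95,"fol":19,"j":13,"wje":35},"nx":{"i":83,"tp":98,"tta":51}},"f":{"lgg":{"gsl":95,"yx":85},"sxp":{"is":14,"z":14},"xzf":{"e":54,"imd":41,"k":19,"u":13},"zs":{"c":32,"zt":26}},"fgo":{"ed":68,"k":{"fug":14,"nzx":43},"uxz":[59,37,66,81,15]}}
After op 2 (replace /f/xzf 44): {"ak":{"chi":[41,66,97],"l":{"cjs":95,"fol":19,"j":13,"wje":35},"nx":{"i":83,"tp":98,"tta":51}},"f":{"lgg":{"gsl":95,"yx":85},"sxp":{"is":14,"z":14},"xzf":44,"zs":{"c":32,"zt":26}},"fgo":{"ed":68,"k":{"fug":14,"nzx":43},"uxz":[59,37,66,81,15]}}
After op 3 (add /fgo/uxz/0 28): {"ak":{"chi":[41,66,97],"l":{"cjs":95,"fol":19,"j":13,"wje":35},"nx":{"i":83,"tp":98,"tta":51}},"f":{"lgg":{"gsl":95,"yx":85},"sxp":{"is":14,"z":14},"xzf":44,"zs":{"c":32,"zt":26}},"fgo":{"ed":68,"k":{"fug":14,"nzx":43},"uxz":[28,59,37,66,81,15]}}
After op 4 (remove /fgo/uxz/1): {"ak":{"chi":[41,66,97],"l":{"cjs":95,"fol":19,"j":13,"wje":35},"nx":{"i":83,"tp":98,"tta":51}},"f":{"lgg":{"gsl":95,"yx":85},"sxp":{"is":14,"z":14},"xzf":44,"zs":{"c":32,"zt":26}},"fgo":{"ed":68,"k":{"fug":14,"nzx":43},"uxz":[28,37,66,81,15]}}
After op 5 (add /ak 38): {"ak":38,"f":{"lgg":{"gsl":95,"yx":85},"sxp":{"is":14,"z":14},"xzf":44,"zs":{"c":32,"zt":26}},"fgo":{"ed":68,"k":{"fug":14,"nzx":43},"uxz":[28,37,66,81,15]}}
After op 6 (add /fgo/ber 89): {"ak":38,"f":{"lgg":{"gsl":95,"yx":85},"sxp":{"is":14,"z":14},"xzf":44,"zs":{"c":32,"zt":26}},"fgo":{"ber":89,"ed":68,"k":{"fug":14,"nzx":43},"uxz":[28,37,66,81,15]}}
After op 7 (add /f/zs/sg 61): {"ak":38,"f":{"lgg":{"gsl":95,"yx":85},"sxp":{"is":14,"z":14},"xzf":44,"zs":{"c":32,"sg":61,"zt":26}},"fgo":{"ber":89,"ed":68,"k":{"fug":14,"nzx":43},"uxz":[28,37,66,81,15]}}
After op 8 (replace /f/zs/c 62): {"ak":38,"f":{"lgg":{"gsl":95,"yx":85},"sxp":{"is":14,"z":14},"xzf":44,"zs":{"c":62,"sg":61,"zt":26}},"fgo":{"ber":89,"ed":68,"k":{"fug":14,"nzx":43},"uxz":[28,37,66,81,15]}}
After op 9 (remove /f): {"ak":38,"fgo":{"ber":89,"ed":68,"k":{"fug":14,"nzx":43},"uxz":[28,37,66,81,15]}}
After op 10 (add /fgo/k/is 59): {"ak":38,"fgo":{"ber":89,"ed":68,"k":{"fug":14,"is":59,"nzx":43},"uxz":[28,37,66,81,15]}}
After op 11 (add /fgo/uxz/0 44): {"ak":38,"fgo":{"ber":89,"ed":68,"k":{"fug":14,"is":59,"nzx":43},"uxz":[44,28,37,66,81,15]}}
After op 12 (replace /fgo/k/fug 11): {"ak":38,"fgo":{"ber":89,"ed":68,"k":{"fug":11,"is":59,"nzx":43},"uxz":[44,28,37,66,81,15]}}
After op 13 (replace /fgo/uxz/5 81): {"ak":38,"fgo":{"ber":89,"ed":68,"k":{"fug":11,"is":59,"nzx":43},"uxz":[44,28,37,66,81,81]}}
After op 14 (replace /fgo/uxz 89): {"ak":38,"fgo":{"ber":89,"ed":68,"k":{"fug":11,"is":59,"nzx":43},"uxz":89}}
After op 15 (add /fgo/k/xq 45): {"ak":38,"fgo":{"ber":89,"ed":68,"k":{"fug":11,"is":59,"nzx":43,"xq":45},"uxz":89}}
After op 16 (add /uz 93): {"ak":38,"fgo":{"ber":89,"ed":68,"k":{"fug":11,"is":59,"nzx":43,"xq":45},"uxz":89},"uz":93}
After op 17 (remove /fgo/k/is): {"ak":38,"fgo":{"ber":89,"ed":68,"k":{"fug":11,"nzx":43,"xq":45},"uxz":89},"uz":93}
After op 18 (remove /uz): {"ak":38,"fgo":{"ber":89,"ed":68,"k":{"fug":11,"nzx":43,"xq":45},"uxz":89}}
After op 19 (replace /fgo/k 63): {"ak":38,"fgo":{"ber":89,"ed":68,"k":63,"uxz":89}}
After op 20 (add /fgo 25): {"ak":38,"fgo":25}
After op 21 (remove /fgo): {"ak":38}
After op 22 (add /m 30): {"ak":38,"m":30}
After op 23 (add /tdl 71): {"ak":38,"m":30,"tdl":71}
After op 24 (add /npe 93): {"ak":38,"m":30,"npe":93,"tdl":71}
After op 25 (replace /ak 53): {"ak":53,"m":30,"npe":93,"tdl":71}
Size at the root: 4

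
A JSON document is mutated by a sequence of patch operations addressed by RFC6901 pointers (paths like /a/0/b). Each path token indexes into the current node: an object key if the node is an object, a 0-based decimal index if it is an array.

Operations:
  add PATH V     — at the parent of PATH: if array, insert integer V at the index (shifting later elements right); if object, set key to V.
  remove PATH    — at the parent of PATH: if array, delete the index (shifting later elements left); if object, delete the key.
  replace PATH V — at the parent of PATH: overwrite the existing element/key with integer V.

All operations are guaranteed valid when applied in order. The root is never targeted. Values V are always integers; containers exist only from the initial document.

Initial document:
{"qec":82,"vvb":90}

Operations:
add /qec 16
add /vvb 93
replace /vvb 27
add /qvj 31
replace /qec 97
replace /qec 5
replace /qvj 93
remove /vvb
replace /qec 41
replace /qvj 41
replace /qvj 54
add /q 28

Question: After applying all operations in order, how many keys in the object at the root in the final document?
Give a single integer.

After op 1 (add /qec 16): {"qec":16,"vvb":90}
After op 2 (add /vvb 93): {"qec":16,"vvb":93}
After op 3 (replace /vvb 27): {"qec":16,"vvb":27}
After op 4 (add /qvj 31): {"qec":16,"qvj":31,"vvb":27}
After op 5 (replace /qec 97): {"qec":97,"qvj":31,"vvb":27}
After op 6 (replace /qec 5): {"qec":5,"qvj":31,"vvb":27}
After op 7 (replace /qvj 93): {"qec":5,"qvj":93,"vvb":27}
After op 8 (remove /vvb): {"qec":5,"qvj":93}
After op 9 (replace /qec 41): {"qec":41,"qvj":93}
After op 10 (replace /qvj 41): {"qec":41,"qvj":41}
After op 11 (replace /qvj 54): {"qec":41,"qvj":54}
After op 12 (add /q 28): {"q":28,"qec":41,"qvj":54}
Size at the root: 3

Answer: 3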